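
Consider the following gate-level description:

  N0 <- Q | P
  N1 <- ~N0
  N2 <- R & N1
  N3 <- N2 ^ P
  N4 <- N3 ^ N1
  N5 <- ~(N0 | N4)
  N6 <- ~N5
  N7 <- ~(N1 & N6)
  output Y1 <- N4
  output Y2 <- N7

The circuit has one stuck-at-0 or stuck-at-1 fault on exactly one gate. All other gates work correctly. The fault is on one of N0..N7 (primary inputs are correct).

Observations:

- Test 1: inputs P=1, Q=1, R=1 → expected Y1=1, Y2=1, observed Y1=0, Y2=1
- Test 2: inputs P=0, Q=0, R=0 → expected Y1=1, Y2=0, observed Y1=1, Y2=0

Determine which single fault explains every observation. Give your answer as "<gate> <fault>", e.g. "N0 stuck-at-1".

Fault-free values for test 1 (P=1, Q=1, R=1): N0=1, N1=0, N2=0, N3=1, N4=1, N5=0, N6=1, N7=1, giving Y1=1, Y2=1. Observed Y1=0, Y2=1.
Test 1: faults giving observed Y1=0, Y2=1 are {N2 stuck-at-1, N3 stuck-at-0, N4 stuck-at-0}.
Test 2 (P=0, Q=0, R=0): fault-free N0=0, N1=1, N2=0, N3=0, N4=1, N5=0, N6=1, N7=0 → Y1=1, Y2=0; observed Y1=1, Y2=0. Eliminates N2 stuck-at-1, N4 stuck-at-0.
Only N3 stuck-at-0 is consistent with every test.

N3 stuck-at-0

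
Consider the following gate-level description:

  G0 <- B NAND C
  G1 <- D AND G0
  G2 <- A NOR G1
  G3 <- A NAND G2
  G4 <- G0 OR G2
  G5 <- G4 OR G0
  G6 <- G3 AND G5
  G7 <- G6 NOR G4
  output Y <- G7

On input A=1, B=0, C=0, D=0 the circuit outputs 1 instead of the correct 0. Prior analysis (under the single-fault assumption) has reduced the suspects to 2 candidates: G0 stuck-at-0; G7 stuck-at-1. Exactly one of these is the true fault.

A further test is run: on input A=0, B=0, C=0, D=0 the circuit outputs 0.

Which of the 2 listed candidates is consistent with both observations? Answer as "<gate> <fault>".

Evaluate each candidate on input A=0, B=0, C=0, D=0:
  G0 stuck-at-0: G0=0 [stuck-at-0], G1=0, G2=1, G3=1, G4=1, G5=1, G6=1, G7=0 → 0 — matches
  G7 stuck-at-1: G0=1, G1=0, G2=1, G3=1, G4=1, G5=1, G6=1, G7=1 [stuck-at-1] → 1 — eliminated
Only G0 stuck-at-0 reproduces the observed 0.

G0 stuck-at-0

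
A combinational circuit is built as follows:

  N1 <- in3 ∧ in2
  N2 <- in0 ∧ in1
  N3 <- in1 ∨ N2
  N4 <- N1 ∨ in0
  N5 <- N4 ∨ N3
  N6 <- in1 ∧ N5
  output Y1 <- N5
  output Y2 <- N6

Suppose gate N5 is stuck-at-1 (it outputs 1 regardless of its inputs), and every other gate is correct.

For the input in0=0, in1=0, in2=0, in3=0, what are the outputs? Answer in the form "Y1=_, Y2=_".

Y1=1, Y2=0

Propagate with N5 forced: N1=0, N2=0, N3=0, N4=0, N5=1 [stuck-at-1], N6=0.
So the outputs are Y1=1, Y2=0. (Without the fault they would be Y1=0, Y2=0.)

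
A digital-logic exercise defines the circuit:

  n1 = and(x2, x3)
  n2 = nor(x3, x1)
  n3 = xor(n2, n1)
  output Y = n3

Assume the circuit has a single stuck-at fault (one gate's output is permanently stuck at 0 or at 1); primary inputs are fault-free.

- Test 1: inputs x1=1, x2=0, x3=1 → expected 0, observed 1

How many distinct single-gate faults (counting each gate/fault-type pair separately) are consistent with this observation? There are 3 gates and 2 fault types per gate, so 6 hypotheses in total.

Fault-free: n1=0, n2=0, n3=0 → 0. Observed 1.
  n1 stuck-at-0: output 0 ✗
  n1 stuck-at-1: output 1 ✓
  n2 stuck-at-0: output 0 ✗
  n2 stuck-at-1: output 1 ✓
  n3 stuck-at-0: output 0 ✗
  n3 stuck-at-1: output 1 ✓
Consistent faults: {n1 stuck-at-1, n2 stuck-at-1, n3 stuck-at-1} — 3 in all.

3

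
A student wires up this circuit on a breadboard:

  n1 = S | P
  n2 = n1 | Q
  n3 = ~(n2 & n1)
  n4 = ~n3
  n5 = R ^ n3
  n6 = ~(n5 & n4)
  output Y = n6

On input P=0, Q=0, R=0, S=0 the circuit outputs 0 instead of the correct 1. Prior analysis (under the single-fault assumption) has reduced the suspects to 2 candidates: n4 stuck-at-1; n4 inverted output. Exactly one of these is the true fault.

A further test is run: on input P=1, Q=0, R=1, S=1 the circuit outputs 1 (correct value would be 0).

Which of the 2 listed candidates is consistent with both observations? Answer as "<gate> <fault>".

Evaluate each candidate on input P=1, Q=0, R=1, S=1:
  n4 stuck-at-1: n1=1, n2=1, n3=0, n4=1 [stuck-at-1], n5=1, n6=0 → 0 — eliminated
  n4 inverted output: n1=1, n2=1, n3=0, n4=0 [inverted output], n5=1, n6=1 → 1 — matches
Only n4 inverted output reproduces the observed 1.

n4 inverted output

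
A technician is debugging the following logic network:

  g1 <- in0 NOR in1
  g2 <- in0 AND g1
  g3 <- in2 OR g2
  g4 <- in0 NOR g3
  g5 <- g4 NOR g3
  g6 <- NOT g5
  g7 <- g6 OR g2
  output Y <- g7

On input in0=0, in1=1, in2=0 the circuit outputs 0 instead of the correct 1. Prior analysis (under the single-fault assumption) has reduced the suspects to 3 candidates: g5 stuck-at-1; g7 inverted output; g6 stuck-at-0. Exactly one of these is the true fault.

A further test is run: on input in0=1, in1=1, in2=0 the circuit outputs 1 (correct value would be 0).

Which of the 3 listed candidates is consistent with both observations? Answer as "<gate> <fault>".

g7 inverted output

Evaluate each candidate on input in0=1, in1=1, in2=0:
  g5 stuck-at-1: g1=0, g2=0, g3=0, g4=0, g5=1 [stuck-at-1], g6=0, g7=0 → 0 — eliminated
  g7 inverted output: g1=0, g2=0, g3=0, g4=0, g5=1, g6=0, g7=1 [inverted output] → 1 — matches
  g6 stuck-at-0: g1=0, g2=0, g3=0, g4=0, g5=1, g6=0 [stuck-at-0], g7=0 → 0 — eliminated
Only g7 inverted output reproduces the observed 1.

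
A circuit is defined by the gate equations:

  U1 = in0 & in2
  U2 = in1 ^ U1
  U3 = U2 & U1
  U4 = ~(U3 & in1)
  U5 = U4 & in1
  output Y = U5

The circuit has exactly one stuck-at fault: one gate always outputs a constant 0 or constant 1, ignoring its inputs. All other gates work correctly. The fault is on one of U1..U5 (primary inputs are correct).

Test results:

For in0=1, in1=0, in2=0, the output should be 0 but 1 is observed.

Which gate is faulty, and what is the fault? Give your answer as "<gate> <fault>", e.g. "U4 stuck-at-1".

Fault-free values for test 1 (in0=1, in1=0, in2=0): U1=0, U2=0, U3=0, U4=1, U5=0, giving Y=0. Observed 1.
Test 1: faults giving observed 1 are {U5 stuck-at-1}.
Only U5 stuck-at-1 is consistent with every test.

U5 stuck-at-1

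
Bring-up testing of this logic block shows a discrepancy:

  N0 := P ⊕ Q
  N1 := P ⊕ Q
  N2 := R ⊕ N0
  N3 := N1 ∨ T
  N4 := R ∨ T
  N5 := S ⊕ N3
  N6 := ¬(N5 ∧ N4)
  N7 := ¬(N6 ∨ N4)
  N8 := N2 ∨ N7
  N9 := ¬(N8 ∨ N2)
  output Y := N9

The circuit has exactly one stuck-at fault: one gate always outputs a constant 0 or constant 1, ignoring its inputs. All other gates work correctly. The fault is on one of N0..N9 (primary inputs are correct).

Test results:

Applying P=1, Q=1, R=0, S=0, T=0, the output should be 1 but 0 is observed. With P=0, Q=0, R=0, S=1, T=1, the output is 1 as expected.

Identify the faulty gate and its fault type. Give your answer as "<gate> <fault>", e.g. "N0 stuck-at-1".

Fault-free values for test 1 (P=1, Q=1, R=0, S=0, T=0): N0=0, N1=0, N2=0, N3=0, N4=0, N5=0, N6=1, N7=0, N8=0, N9=1, giving Y=1. Observed 0.
Test 1: faults giving observed 0 are {N0 stuck-at-1, N2 stuck-at-1, N6 stuck-at-0, N7 stuck-at-1, N8 stuck-at-1, N9 stuck-at-0}.
Test 2 (P=0, Q=0, R=0, S=1, T=1): fault-free N0=0, N1=0, N2=0, N3=1, N4=1, N5=0, N6=1, N7=0, N8=0, N9=1 → 1; observed 1. Eliminates N0 stuck-at-1, N2 stuck-at-1, N7 stuck-at-1, N8 stuck-at-1, N9 stuck-at-0.
Only N6 stuck-at-0 is consistent with every test.

N6 stuck-at-0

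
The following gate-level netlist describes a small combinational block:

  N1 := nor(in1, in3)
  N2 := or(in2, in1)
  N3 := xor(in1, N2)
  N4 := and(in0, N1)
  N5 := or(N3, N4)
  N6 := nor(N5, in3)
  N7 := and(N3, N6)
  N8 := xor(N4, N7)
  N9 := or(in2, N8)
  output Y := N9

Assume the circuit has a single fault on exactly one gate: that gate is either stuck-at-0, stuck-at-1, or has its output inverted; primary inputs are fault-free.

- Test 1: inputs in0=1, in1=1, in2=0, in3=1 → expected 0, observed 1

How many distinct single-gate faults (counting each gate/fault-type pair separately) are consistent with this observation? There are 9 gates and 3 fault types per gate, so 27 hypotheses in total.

10

Fault-free: N1=0, N2=1, N3=0, N4=0, N5=0, N6=0, N7=0, N8=0, N9=0 → 0. Observed 1.
  N1: stuck-at-1, inverted output ✓; others ✗
  N2: none of the 3 fault types match ✗
  N3: none of the 3 fault types match ✗
  N4: stuck-at-1, inverted output ✓; others ✗
  N5: none of the 3 fault types match ✗
  N6: none of the 3 fault types match ✗
  N7: stuck-at-1, inverted output ✓; others ✗
  N8: stuck-at-1, inverted output ✓; others ✗
  N9: stuck-at-1, inverted output ✓; others ✗
Consistent faults: {N1 stuck-at-1, N1 inverted output, N4 stuck-at-1, N4 inverted output, N7 stuck-at-1, N7 inverted output, N8 stuck-at-1, N8 inverted output, N9 stuck-at-1, N9 inverted output} — 10 in all.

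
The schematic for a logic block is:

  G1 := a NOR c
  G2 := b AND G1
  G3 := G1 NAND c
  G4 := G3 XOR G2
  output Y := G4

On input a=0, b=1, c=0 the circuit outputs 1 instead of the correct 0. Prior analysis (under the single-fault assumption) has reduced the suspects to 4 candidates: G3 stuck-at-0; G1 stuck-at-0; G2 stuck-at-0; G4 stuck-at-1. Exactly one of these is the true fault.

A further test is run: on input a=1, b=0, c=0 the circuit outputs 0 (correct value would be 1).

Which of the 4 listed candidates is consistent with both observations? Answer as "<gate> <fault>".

G3 stuck-at-0

Evaluate each candidate on input a=1, b=0, c=0:
  G3 stuck-at-0: G1=0, G2=0, G3=0 [stuck-at-0], G4=0 → 0 — matches
  G1 stuck-at-0: G1=0 [stuck-at-0], G2=0, G3=1, G4=1 → 1 — eliminated
  G2 stuck-at-0: G1=0, G2=0 [stuck-at-0], G3=1, G4=1 → 1 — eliminated
  G4 stuck-at-1: G1=0, G2=0, G3=1, G4=1 [stuck-at-1] → 1 — eliminated
Only G3 stuck-at-0 reproduces the observed 0.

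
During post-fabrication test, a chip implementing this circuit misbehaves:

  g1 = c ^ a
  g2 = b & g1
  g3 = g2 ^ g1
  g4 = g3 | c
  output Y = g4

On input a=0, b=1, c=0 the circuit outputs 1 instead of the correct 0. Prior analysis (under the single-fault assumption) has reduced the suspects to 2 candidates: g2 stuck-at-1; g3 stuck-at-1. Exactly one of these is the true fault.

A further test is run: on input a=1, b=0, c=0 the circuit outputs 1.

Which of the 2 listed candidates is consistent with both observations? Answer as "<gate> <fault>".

Evaluate each candidate on input a=1, b=0, c=0:
  g2 stuck-at-1: g1=1, g2=1 [stuck-at-1], g3=0, g4=0 → 0 — eliminated
  g3 stuck-at-1: g1=1, g2=0, g3=1 [stuck-at-1], g4=1 → 1 — matches
Only g3 stuck-at-1 reproduces the observed 1.

g3 stuck-at-1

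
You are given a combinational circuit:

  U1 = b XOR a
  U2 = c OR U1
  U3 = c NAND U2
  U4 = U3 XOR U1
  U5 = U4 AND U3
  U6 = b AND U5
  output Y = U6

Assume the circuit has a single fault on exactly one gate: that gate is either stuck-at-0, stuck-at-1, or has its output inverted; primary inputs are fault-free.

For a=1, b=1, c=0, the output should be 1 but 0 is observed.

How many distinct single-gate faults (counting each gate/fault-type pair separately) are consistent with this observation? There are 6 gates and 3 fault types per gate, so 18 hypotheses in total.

10

Fault-free: U1=0, U2=0, U3=1, U4=1, U5=1, U6=1 → 1. Observed 0.
  U1: stuck-at-1, inverted output ✓; others ✗
  U2: none of the 3 fault types match ✗
  U3: stuck-at-0, inverted output ✓; others ✗
  U4: stuck-at-0, inverted output ✓; others ✗
  U5: stuck-at-0, inverted output ✓; others ✗
  U6: stuck-at-0, inverted output ✓; others ✗
Consistent faults: {U1 stuck-at-1, U1 inverted output, U3 stuck-at-0, U3 inverted output, U4 stuck-at-0, U4 inverted output, U5 stuck-at-0, U5 inverted output, U6 stuck-at-0, U6 inverted output} — 10 in all.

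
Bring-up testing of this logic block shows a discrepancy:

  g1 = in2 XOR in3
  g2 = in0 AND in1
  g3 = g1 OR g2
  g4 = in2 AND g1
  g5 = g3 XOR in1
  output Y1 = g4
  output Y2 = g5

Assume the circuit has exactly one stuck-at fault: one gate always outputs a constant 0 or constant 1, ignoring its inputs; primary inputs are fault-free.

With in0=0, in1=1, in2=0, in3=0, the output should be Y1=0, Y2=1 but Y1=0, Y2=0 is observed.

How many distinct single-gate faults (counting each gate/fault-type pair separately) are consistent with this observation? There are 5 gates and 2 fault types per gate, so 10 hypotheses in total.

4

Fault-free: g1=0, g2=0, g3=0, g4=0, g5=1 → Y1=0, Y2=1. Observed Y1=0, Y2=0.
  g1 stuck-at-0: output Y1=0, Y2=1 ✗
  g1 stuck-at-1: output Y1=0, Y2=0 ✓
  g2 stuck-at-0: output Y1=0, Y2=1 ✗
  g2 stuck-at-1: output Y1=0, Y2=0 ✓
  g3 stuck-at-0: output Y1=0, Y2=1 ✗
  g3 stuck-at-1: output Y1=0, Y2=0 ✓
  g4 stuck-at-0: output Y1=0, Y2=1 ✗
  g4 stuck-at-1: output Y1=1, Y2=1 ✗
  g5 stuck-at-0: output Y1=0, Y2=0 ✓
  g5 stuck-at-1: output Y1=0, Y2=1 ✗
Consistent faults: {g1 stuck-at-1, g2 stuck-at-1, g3 stuck-at-1, g5 stuck-at-0} — 4 in all.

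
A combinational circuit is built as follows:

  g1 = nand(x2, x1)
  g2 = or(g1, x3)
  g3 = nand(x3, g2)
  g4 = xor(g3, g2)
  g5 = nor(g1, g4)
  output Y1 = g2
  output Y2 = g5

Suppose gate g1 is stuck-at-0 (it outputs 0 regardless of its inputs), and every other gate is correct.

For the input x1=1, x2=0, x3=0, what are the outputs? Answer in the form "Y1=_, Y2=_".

Y1=0, Y2=0

Propagate with g1 forced: g1=0 [stuck-at-0], g2=0, g3=1, g4=1, g5=0.
So the outputs are Y1=0, Y2=0. (Without the fault they would be Y1=1, Y2=0.)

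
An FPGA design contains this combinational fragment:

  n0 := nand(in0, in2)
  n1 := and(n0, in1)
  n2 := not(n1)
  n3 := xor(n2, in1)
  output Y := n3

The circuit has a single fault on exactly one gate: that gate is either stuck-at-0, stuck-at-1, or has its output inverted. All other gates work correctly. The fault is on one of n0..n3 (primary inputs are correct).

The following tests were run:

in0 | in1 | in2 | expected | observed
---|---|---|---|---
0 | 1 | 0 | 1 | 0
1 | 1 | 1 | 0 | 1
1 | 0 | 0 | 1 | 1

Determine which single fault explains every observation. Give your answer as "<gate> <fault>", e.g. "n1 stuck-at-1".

Fault-free values for test 1 (in0=0, in1=1, in2=0): n0=1, n1=1, n2=0, n3=1, giving Y=1. Observed 0.
Test 1: faults giving observed 0 are {n0 stuck-at-0, n0 inverted output, n1 stuck-at-0, n1 inverted output, n2 stuck-at-1, n2 inverted output, n3 stuck-at-0, n3 inverted output}.
Test 2 (in0=1, in1=1, in2=1): fault-free n0=0, n1=0, n2=1, n3=0 → 0; observed 1. Eliminates n0 stuck-at-0, n1 stuck-at-0, n2 stuck-at-1, n3 stuck-at-0.
Test 3 (in0=1, in1=0, in2=0): fault-free n0=1, n1=0, n2=1, n3=1 → 1; observed 1. Eliminates n1 inverted output, n2 inverted output, n3 inverted output.
Only n0 inverted output is consistent with every test.

n0 inverted output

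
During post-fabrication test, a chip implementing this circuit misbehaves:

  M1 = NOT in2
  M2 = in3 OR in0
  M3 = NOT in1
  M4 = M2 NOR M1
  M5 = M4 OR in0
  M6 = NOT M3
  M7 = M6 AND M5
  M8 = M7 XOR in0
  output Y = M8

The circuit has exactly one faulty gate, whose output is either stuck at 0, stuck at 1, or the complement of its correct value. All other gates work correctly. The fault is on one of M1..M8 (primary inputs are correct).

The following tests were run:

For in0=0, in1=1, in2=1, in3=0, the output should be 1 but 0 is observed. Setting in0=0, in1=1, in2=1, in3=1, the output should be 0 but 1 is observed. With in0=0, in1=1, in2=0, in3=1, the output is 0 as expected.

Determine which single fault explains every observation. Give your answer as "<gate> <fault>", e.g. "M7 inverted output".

Fault-free values for test 1 (in0=0, in1=1, in2=1, in3=0): M1=0, M2=0, M3=0, M4=1, M5=1, M6=1, M7=1, M8=1, giving Y=1. Observed 0.
Test 1: faults giving observed 0 are {M1 stuck-at-1, M1 inverted output, M2 stuck-at-1, M2 inverted output, M3 stuck-at-1, M3 inverted output, M4 stuck-at-0, M4 inverted output, M5 stuck-at-0, M5 inverted output, M6 stuck-at-0, M6 inverted output, M7 stuck-at-0, M7 inverted output, M8 stuck-at-0, M8 inverted output}.
Test 2 (in0=0, in1=1, in2=1, in3=1): fault-free M1=0, M2=1, M3=0, M4=0, M5=0, M6=1, M7=0, M8=0 → 0; observed 1. Eliminates M1 stuck-at-1, M1 inverted output, M2 stuck-at-1, M3 stuck-at-1, M3 inverted output, M4 stuck-at-0, M5 stuck-at-0, M6 stuck-at-0, M6 inverted output, M7 stuck-at-0, M8 stuck-at-0.
Test 3 (in0=0, in1=1, in2=0, in3=1): fault-free M1=1, M2=1, M3=0, M4=0, M5=0, M6=1, M7=0, M8=0 → 0; observed 0. Eliminates M4 inverted output, M5 inverted output, M7 inverted output, M8 inverted output.
Only M2 inverted output is consistent with every test.

M2 inverted output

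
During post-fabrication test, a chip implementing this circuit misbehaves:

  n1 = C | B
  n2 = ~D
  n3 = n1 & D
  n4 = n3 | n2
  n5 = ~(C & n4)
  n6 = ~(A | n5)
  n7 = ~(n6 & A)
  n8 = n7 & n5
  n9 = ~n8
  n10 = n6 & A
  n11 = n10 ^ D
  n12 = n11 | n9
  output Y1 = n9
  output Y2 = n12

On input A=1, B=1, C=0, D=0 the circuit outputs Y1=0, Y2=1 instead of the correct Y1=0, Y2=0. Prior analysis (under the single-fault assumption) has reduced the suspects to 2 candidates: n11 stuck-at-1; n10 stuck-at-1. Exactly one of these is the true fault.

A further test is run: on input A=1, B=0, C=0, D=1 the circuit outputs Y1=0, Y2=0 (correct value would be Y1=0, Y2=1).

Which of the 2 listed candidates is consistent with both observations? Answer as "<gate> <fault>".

n10 stuck-at-1

Evaluate each candidate on input A=1, B=0, C=0, D=1:
  n11 stuck-at-1: n1=0, n2=0, n3=0, n4=0, n5=1, n6=0, n7=1, n8=1, n9=0, n10=0, n11=1 [stuck-at-1], n12=1 → Y1=0, Y2=1 — eliminated
  n10 stuck-at-1: n1=0, n2=0, n3=0, n4=0, n5=1, n6=0, n7=1, n8=1, n9=0, n10=1 [stuck-at-1], n11=0, n12=0 → Y1=0, Y2=0 — matches
Only n10 stuck-at-1 reproduces the observed Y1=0, Y2=0.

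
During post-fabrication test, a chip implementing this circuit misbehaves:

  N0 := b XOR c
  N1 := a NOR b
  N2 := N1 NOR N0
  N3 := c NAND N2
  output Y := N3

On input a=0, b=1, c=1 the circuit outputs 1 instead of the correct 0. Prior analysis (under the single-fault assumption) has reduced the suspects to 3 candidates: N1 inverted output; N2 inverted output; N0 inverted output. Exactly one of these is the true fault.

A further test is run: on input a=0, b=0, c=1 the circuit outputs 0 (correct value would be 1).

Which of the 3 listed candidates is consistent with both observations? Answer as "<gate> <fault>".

Evaluate each candidate on input a=0, b=0, c=1:
  N1 inverted output: N0=1, N1=0 [inverted output], N2=0, N3=1 → 1 — eliminated
  N2 inverted output: N0=1, N1=1, N2=1 [inverted output], N3=0 → 0 — matches
  N0 inverted output: N0=0 [inverted output], N1=1, N2=0, N3=1 → 1 — eliminated
Only N2 inverted output reproduces the observed 0.

N2 inverted output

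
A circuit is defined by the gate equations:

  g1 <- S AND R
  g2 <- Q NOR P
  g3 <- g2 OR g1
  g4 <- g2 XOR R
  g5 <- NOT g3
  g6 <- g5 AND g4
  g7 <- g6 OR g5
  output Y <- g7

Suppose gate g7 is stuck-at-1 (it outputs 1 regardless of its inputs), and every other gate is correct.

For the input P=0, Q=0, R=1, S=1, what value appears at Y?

1

Propagate with g7 forced: g1=1, g2=1, g3=1, g4=0, g5=0, g6=0, g7=1 [stuck-at-1].
So Y = 1. (Without the fault it would be 0.)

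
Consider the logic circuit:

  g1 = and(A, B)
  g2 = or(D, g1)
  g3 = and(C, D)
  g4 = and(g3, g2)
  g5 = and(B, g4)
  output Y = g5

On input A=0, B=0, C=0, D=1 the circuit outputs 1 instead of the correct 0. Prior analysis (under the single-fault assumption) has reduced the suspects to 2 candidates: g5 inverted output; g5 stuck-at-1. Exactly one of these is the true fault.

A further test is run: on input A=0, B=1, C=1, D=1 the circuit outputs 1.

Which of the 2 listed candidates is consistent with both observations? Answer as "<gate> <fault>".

g5 stuck-at-1

Evaluate each candidate on input A=0, B=1, C=1, D=1:
  g5 inverted output: g1=0, g2=1, g3=1, g4=1, g5=0 [inverted output] → 0 — eliminated
  g5 stuck-at-1: g1=0, g2=1, g3=1, g4=1, g5=1 [stuck-at-1] → 1 — matches
Only g5 stuck-at-1 reproduces the observed 1.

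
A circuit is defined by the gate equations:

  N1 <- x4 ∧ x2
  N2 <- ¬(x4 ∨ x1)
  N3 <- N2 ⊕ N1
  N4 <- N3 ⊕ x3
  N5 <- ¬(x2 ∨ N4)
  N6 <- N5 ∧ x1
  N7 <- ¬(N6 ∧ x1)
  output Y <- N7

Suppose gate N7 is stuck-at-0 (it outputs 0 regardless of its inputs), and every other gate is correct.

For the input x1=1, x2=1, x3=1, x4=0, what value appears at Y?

0

Propagate with N7 forced: N1=0, N2=0, N3=0, N4=1, N5=0, N6=0, N7=0 [stuck-at-0].
So Y = 0. (Without the fault it would be 1.)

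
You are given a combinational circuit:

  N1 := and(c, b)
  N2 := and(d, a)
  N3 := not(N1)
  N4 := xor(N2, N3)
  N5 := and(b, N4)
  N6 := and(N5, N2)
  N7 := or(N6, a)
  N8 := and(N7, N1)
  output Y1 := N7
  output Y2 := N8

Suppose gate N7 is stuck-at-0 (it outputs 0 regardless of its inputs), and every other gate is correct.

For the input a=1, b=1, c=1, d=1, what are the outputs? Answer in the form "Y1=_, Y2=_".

Y1=0, Y2=0

Propagate with N7 forced: N1=1, N2=1, N3=0, N4=1, N5=1, N6=1, N7=0 [stuck-at-0], N8=0.
So the outputs are Y1=0, Y2=0. (Without the fault they would be Y1=1, Y2=1.)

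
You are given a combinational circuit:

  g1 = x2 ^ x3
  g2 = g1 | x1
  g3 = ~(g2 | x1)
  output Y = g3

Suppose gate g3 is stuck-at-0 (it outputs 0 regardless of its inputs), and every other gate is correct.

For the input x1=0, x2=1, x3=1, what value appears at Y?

Propagate with g3 forced: g1=0, g2=0, g3=0 [stuck-at-0].
So Y = 0. (Without the fault it would be 1.)

0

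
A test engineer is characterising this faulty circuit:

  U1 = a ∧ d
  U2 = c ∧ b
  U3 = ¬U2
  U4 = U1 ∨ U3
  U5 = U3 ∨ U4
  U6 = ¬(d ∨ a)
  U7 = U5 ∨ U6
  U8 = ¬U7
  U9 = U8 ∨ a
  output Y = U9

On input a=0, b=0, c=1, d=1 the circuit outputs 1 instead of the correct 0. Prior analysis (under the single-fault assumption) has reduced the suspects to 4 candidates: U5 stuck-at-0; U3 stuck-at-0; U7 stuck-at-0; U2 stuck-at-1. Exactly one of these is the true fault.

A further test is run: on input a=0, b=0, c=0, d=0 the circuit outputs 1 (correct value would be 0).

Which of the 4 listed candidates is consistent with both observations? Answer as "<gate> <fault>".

Evaluate each candidate on input a=0, b=0, c=0, d=0:
  U5 stuck-at-0: U1=0, U2=0, U3=1, U4=1, U5=0 [stuck-at-0], U6=1, U7=1, U8=0, U9=0 → 0 — eliminated
  U3 stuck-at-0: U1=0, U2=0, U3=0 [stuck-at-0], U4=0, U5=0, U6=1, U7=1, U8=0, U9=0 → 0 — eliminated
  U7 stuck-at-0: U1=0, U2=0, U3=1, U4=1, U5=1, U6=1, U7=0 [stuck-at-0], U8=1, U9=1 → 1 — matches
  U2 stuck-at-1: U1=0, U2=1 [stuck-at-1], U3=0, U4=0, U5=0, U6=1, U7=1, U8=0, U9=0 → 0 — eliminated
Only U7 stuck-at-0 reproduces the observed 1.

U7 stuck-at-0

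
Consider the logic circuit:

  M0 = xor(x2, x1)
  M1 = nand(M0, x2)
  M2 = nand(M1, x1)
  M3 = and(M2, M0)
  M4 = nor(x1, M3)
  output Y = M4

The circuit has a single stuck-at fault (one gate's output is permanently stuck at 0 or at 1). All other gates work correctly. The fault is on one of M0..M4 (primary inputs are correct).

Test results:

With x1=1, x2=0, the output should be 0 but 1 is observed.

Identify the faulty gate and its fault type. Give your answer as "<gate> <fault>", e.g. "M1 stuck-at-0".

M4 stuck-at-1

Fault-free values for test 1 (x1=1, x2=0): M0=1, M1=1, M2=0, M3=0, M4=0, giving Y=0. Observed 1.
Test 1: faults giving observed 1 are {M4 stuck-at-1}.
Only M4 stuck-at-1 is consistent with every test.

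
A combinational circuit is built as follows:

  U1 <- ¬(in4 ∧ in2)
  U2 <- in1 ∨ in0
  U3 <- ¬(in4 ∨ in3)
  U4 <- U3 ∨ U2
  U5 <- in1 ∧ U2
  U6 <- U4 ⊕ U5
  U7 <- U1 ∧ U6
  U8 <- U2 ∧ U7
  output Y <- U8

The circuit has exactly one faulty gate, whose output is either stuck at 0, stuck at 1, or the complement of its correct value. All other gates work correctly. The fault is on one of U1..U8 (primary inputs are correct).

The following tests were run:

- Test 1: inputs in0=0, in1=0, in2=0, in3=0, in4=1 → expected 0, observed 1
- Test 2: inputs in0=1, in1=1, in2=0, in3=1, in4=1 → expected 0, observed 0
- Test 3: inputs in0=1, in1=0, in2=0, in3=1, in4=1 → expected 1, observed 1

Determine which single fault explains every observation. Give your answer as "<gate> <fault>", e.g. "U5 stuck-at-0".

U2 stuck-at-1

Fault-free values for test 1 (in0=0, in1=0, in2=0, in3=0, in4=1): U1=1, U2=0, U3=0, U4=0, U5=0, U6=0, U7=0, U8=0, giving Y=0. Observed 1.
Test 1: faults giving observed 1 are {U2 stuck-at-1, U2 inverted output, U8 stuck-at-1, U8 inverted output}.
Test 2 (in0=1, in1=1, in2=0, in3=1, in4=1): fault-free U1=1, U2=1, U3=0, U4=1, U5=1, U6=0, U7=0, U8=0 → 0; observed 0. Eliminates U8 stuck-at-1, U8 inverted output.
Test 3 (in0=1, in1=0, in2=0, in3=1, in4=1): fault-free U1=1, U2=1, U3=0, U4=1, U5=0, U6=1, U7=1, U8=1 → 1; observed 1. Eliminates U2 inverted output.
Only U2 stuck-at-1 is consistent with every test.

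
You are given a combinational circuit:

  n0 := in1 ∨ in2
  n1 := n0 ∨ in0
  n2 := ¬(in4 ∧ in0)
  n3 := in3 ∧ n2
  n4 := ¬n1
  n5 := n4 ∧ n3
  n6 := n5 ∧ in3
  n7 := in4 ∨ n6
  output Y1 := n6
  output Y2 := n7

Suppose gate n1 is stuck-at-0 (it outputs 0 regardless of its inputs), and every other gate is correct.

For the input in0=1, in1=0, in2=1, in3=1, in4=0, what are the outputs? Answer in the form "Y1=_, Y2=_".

Y1=1, Y2=1

Propagate with n1 forced: n0=1, n1=0 [stuck-at-0], n2=1, n3=1, n4=1, n5=1, n6=1, n7=1.
So the outputs are Y1=1, Y2=1. (Without the fault they would be Y1=0, Y2=0.)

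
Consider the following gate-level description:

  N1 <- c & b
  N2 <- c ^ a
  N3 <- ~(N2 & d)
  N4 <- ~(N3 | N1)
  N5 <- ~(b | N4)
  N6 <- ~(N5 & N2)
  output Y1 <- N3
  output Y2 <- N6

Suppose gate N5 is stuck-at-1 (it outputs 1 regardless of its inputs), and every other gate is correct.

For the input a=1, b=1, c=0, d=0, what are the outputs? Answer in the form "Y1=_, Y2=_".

Y1=1, Y2=0

Propagate with N5 forced: N1=0, N2=1, N3=1, N4=0, N5=1 [stuck-at-1], N6=0.
So the outputs are Y1=1, Y2=0. (Without the fault they would be Y1=1, Y2=1.)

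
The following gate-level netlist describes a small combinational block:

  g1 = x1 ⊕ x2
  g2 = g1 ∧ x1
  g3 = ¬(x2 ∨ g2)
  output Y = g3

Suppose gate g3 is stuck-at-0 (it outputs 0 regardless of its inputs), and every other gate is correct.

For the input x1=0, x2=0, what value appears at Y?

Propagate with g3 forced: g1=0, g2=0, g3=0 [stuck-at-0].
So Y = 0. (Without the fault it would be 1.)

0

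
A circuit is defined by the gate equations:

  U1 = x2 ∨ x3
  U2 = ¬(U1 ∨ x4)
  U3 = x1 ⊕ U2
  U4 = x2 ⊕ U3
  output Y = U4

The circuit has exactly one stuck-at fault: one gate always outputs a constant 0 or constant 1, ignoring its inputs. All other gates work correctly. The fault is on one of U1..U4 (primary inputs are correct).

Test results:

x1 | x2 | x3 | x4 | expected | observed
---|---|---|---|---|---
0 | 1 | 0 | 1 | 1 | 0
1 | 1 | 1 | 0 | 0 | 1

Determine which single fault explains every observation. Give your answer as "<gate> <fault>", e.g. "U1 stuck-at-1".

U2 stuck-at-1

Fault-free values for test 1 (x1=0, x2=1, x3=0, x4=1): U1=1, U2=0, U3=0, U4=1, giving Y=1. Observed 0.
Test 1: faults giving observed 0 are {U2 stuck-at-1, U3 stuck-at-1, U4 stuck-at-0}.
Test 2 (x1=1, x2=1, x3=1, x4=0): fault-free U1=1, U2=0, U3=1, U4=0 → 0; observed 1. Eliminates U3 stuck-at-1, U4 stuck-at-0.
Only U2 stuck-at-1 is consistent with every test.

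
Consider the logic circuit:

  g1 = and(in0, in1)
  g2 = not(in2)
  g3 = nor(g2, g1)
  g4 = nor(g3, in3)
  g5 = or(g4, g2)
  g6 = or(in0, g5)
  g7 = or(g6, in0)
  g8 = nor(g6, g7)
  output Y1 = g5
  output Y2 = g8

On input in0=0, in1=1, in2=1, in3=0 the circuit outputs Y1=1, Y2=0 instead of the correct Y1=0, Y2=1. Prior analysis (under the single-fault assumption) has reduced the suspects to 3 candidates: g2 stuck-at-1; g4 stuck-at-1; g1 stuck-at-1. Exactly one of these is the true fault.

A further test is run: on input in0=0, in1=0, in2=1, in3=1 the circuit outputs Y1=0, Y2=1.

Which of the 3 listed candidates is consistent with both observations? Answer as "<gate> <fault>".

Evaluate each candidate on input in0=0, in1=0, in2=1, in3=1:
  g2 stuck-at-1: g1=0, g2=1 [stuck-at-1], g3=0, g4=0, g5=1, g6=1, g7=1, g8=0 → Y1=1, Y2=0 — eliminated
  g4 stuck-at-1: g1=0, g2=0, g3=1, g4=1 [stuck-at-1], g5=1, g6=1, g7=1, g8=0 → Y1=1, Y2=0 — eliminated
  g1 stuck-at-1: g1=1 [stuck-at-1], g2=0, g3=0, g4=0, g5=0, g6=0, g7=0, g8=1 → Y1=0, Y2=1 — matches
Only g1 stuck-at-1 reproduces the observed Y1=0, Y2=1.

g1 stuck-at-1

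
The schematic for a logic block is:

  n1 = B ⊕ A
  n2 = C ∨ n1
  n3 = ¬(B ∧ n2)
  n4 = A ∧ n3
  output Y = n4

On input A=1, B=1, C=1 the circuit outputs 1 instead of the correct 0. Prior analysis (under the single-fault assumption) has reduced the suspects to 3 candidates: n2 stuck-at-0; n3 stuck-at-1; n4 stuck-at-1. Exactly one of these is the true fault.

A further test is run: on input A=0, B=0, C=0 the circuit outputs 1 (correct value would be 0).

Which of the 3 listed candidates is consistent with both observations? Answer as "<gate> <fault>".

Evaluate each candidate on input A=0, B=0, C=0:
  n2 stuck-at-0: n1=0, n2=0 [stuck-at-0], n3=1, n4=0 → 0 — eliminated
  n3 stuck-at-1: n1=0, n2=0, n3=1 [stuck-at-1], n4=0 → 0 — eliminated
  n4 stuck-at-1: n1=0, n2=0, n3=1, n4=1 [stuck-at-1] → 1 — matches
Only n4 stuck-at-1 reproduces the observed 1.

n4 stuck-at-1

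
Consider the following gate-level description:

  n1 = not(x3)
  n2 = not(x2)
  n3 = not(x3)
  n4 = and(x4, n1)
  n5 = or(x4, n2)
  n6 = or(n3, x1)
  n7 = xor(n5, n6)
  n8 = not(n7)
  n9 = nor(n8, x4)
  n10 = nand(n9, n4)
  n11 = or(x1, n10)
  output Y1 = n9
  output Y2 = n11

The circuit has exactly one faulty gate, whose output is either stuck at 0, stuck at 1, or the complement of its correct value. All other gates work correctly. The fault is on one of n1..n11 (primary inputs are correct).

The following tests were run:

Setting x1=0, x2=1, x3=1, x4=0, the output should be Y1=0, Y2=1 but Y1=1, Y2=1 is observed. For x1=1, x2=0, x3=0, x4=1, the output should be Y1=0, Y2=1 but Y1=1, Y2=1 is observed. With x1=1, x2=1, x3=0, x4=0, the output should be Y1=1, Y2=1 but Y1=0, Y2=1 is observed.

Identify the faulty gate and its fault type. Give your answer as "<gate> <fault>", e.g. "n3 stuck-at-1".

Fault-free values for test 1 (x1=0, x2=1, x3=1, x4=0): n1=0, n2=0, n3=0, n4=0, n5=0, n6=0, n7=0, n8=1, n9=0, n10=1, n11=1, giving Y1=0, Y2=1. Observed Y1=1, Y2=1.
Test 1: faults giving observed Y1=1, Y2=1 are {n2 stuck-at-1, n2 inverted output, n3 stuck-at-1, n3 inverted output, n5 stuck-at-1, n5 inverted output, n6 stuck-at-1, n6 inverted output, n7 stuck-at-1, n7 inverted output, n8 stuck-at-0, n8 inverted output, n9 stuck-at-1, n9 inverted output}.
Test 2 (x1=1, x2=0, x3=0, x4=1): fault-free n1=1, n2=1, n3=1, n4=1, n5=1, n6=1, n7=0, n8=1, n9=0, n10=1, n11=1 → Y1=0, Y2=1; observed Y1=1, Y2=1. Eliminates n2 stuck-at-1, n2 inverted output, n3 stuck-at-1, n3 inverted output, n5 stuck-at-1, n5 inverted output, n6 stuck-at-1, n6 inverted output, n7 stuck-at-1, n7 inverted output, n8 stuck-at-0, n8 inverted output.
Test 3 (x1=1, x2=1, x3=0, x4=0): fault-free n1=1, n2=0, n3=1, n4=0, n5=0, n6=1, n7=1, n8=0, n9=1, n10=1, n11=1 → Y1=1, Y2=1; observed Y1=0, Y2=1. Eliminates n9 stuck-at-1.
Only n9 inverted output is consistent with every test.

n9 inverted output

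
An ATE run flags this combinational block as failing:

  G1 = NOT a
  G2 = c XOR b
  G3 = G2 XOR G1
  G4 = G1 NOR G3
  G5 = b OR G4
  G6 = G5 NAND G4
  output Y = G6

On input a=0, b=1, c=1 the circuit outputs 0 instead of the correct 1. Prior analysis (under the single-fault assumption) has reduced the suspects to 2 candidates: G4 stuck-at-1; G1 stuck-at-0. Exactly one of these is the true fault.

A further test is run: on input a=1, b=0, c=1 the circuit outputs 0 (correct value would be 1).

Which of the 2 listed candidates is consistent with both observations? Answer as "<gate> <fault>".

Evaluate each candidate on input a=1, b=0, c=1:
  G4 stuck-at-1: G1=0, G2=1, G3=1, G4=1 [stuck-at-1], G5=1, G6=0 → 0 — matches
  G1 stuck-at-0: G1=0 [stuck-at-0], G2=1, G3=1, G4=0, G5=0, G6=1 → 1 — eliminated
Only G4 stuck-at-1 reproduces the observed 0.

G4 stuck-at-1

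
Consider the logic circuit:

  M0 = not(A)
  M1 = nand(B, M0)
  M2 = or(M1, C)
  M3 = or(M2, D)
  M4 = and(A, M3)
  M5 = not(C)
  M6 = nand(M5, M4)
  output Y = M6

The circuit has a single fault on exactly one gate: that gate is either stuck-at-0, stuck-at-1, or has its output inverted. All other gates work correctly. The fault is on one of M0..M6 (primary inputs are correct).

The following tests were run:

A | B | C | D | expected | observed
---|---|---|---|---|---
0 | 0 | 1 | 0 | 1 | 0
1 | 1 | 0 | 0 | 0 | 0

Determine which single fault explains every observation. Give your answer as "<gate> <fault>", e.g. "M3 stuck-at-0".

M6 stuck-at-0

Fault-free values for test 1 (A=0, B=0, C=1, D=0): M0=1, M1=1, M2=1, M3=1, M4=0, M5=0, M6=1, giving Y=1. Observed 0.
Test 1: faults giving observed 0 are {M6 stuck-at-0, M6 inverted output}.
Test 2 (A=1, B=1, C=0, D=0): fault-free M0=0, M1=1, M2=1, M3=1, M4=1, M5=1, M6=0 → 0; observed 0. Eliminates M6 inverted output.
Only M6 stuck-at-0 is consistent with every test.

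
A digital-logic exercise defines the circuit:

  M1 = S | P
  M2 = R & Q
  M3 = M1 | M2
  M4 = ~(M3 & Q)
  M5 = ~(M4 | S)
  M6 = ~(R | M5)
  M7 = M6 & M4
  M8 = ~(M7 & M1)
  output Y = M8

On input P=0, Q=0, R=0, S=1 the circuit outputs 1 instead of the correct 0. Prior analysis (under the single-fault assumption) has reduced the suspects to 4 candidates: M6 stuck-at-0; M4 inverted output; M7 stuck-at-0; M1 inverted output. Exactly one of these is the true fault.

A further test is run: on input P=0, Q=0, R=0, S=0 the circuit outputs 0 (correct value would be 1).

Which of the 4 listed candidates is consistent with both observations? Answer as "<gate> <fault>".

Evaluate each candidate on input P=0, Q=0, R=0, S=0:
  M6 stuck-at-0: M1=0, M2=0, M3=0, M4=1, M5=0, M6=0 [stuck-at-0], M7=0, M8=1 → 1 — eliminated
  M4 inverted output: M1=0, M2=0, M3=0, M4=0 [inverted output], M5=1, M6=0, M7=0, M8=1 → 1 — eliminated
  M7 stuck-at-0: M1=0, M2=0, M3=0, M4=1, M5=0, M6=1, M7=0 [stuck-at-0], M8=1 → 1 — eliminated
  M1 inverted output: M1=1 [inverted output], M2=0, M3=1, M4=1, M5=0, M6=1, M7=1, M8=0 → 0 — matches
Only M1 inverted output reproduces the observed 0.

M1 inverted output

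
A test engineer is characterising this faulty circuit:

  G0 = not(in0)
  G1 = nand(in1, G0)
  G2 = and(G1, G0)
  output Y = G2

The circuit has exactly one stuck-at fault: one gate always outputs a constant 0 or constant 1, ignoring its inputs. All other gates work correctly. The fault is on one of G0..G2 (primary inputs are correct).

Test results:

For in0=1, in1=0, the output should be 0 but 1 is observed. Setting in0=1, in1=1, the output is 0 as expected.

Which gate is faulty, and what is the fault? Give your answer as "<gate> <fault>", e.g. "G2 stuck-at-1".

Fault-free values for test 1 (in0=1, in1=0): G0=0, G1=1, G2=0, giving Y=0. Observed 1.
Test 1: faults giving observed 1 are {G0 stuck-at-1, G2 stuck-at-1}.
Test 2 (in0=1, in1=1): fault-free G0=0, G1=1, G2=0 → 0; observed 0. Eliminates G2 stuck-at-1.
Only G0 stuck-at-1 is consistent with every test.

G0 stuck-at-1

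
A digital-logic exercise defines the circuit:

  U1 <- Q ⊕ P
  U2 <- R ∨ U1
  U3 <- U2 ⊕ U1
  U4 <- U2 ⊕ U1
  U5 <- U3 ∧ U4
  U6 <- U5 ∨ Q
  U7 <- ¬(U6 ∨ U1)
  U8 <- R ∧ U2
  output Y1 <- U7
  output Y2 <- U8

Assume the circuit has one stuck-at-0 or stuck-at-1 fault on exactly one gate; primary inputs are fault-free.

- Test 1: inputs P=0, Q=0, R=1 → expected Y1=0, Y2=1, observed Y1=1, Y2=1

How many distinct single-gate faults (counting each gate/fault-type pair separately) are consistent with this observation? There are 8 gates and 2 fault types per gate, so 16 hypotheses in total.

Fault-free: U1=0, U2=1, U3=1, U4=1, U5=1, U6=1, U7=0, U8=1 → Y1=0, Y2=1. Observed Y1=1, Y2=1.
  U1: none of the 2 fault types match ✗
  U2: none of the 2 fault types match ✗
  U3: stuck-at-0 ✓; others ✗
  U4: stuck-at-0 ✓; others ✗
  U5: stuck-at-0 ✓; others ✗
  U6: stuck-at-0 ✓; others ✗
  U7: stuck-at-1 ✓; others ✗
  U8: none of the 2 fault types match ✗
Consistent faults: {U3 stuck-at-0, U4 stuck-at-0, U5 stuck-at-0, U6 stuck-at-0, U7 stuck-at-1} — 5 in all.

5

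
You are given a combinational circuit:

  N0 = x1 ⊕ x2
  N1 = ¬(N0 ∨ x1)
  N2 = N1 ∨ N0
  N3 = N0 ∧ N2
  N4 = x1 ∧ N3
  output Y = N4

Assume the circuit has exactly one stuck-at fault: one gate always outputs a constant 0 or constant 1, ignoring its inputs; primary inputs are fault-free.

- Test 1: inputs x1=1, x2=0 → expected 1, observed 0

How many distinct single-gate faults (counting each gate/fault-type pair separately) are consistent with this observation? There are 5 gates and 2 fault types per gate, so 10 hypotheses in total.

Fault-free: N0=1, N1=0, N2=1, N3=1, N4=1 → 1. Observed 0.
  N0 stuck-at-0: output 0 ✓
  N0 stuck-at-1: output 1 ✗
  N1 stuck-at-0: output 1 ✗
  N1 stuck-at-1: output 1 ✗
  N2 stuck-at-0: output 0 ✓
  N2 stuck-at-1: output 1 ✗
  N3 stuck-at-0: output 0 ✓
  N3 stuck-at-1: output 1 ✗
  N4 stuck-at-0: output 0 ✓
  N4 stuck-at-1: output 1 ✗
Consistent faults: {N0 stuck-at-0, N2 stuck-at-0, N3 stuck-at-0, N4 stuck-at-0} — 4 in all.

4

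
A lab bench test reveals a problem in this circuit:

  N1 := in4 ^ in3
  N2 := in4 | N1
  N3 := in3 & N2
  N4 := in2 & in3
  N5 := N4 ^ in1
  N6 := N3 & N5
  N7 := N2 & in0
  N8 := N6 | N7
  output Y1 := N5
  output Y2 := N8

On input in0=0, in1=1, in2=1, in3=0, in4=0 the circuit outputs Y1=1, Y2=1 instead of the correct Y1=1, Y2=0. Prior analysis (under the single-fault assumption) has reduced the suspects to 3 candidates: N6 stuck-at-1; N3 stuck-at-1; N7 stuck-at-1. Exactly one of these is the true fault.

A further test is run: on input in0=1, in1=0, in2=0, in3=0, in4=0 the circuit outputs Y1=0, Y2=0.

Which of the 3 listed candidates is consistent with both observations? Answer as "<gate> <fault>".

Evaluate each candidate on input in0=1, in1=0, in2=0, in3=0, in4=0:
  N6 stuck-at-1: N1=0, N2=0, N3=0, N4=0, N5=0, N6=1 [stuck-at-1], N7=0, N8=1 → Y1=0, Y2=1 — eliminated
  N3 stuck-at-1: N1=0, N2=0, N3=1 [stuck-at-1], N4=0, N5=0, N6=0, N7=0, N8=0 → Y1=0, Y2=0 — matches
  N7 stuck-at-1: N1=0, N2=0, N3=0, N4=0, N5=0, N6=0, N7=1 [stuck-at-1], N8=1 → Y1=0, Y2=1 — eliminated
Only N3 stuck-at-1 reproduces the observed Y1=0, Y2=0.

N3 stuck-at-1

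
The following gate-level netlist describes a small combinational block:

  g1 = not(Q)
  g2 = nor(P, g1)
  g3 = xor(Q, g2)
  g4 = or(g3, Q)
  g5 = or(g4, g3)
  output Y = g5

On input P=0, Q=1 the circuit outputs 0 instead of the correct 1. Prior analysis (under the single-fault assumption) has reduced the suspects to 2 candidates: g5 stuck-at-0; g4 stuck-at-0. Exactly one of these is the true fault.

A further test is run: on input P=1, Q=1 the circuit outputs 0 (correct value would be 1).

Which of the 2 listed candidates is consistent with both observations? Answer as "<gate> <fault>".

g5 stuck-at-0

Evaluate each candidate on input P=1, Q=1:
  g5 stuck-at-0: g1=0, g2=0, g3=1, g4=1, g5=0 [stuck-at-0] → 0 — matches
  g4 stuck-at-0: g1=0, g2=0, g3=1, g4=0 [stuck-at-0], g5=1 → 1 — eliminated
Only g5 stuck-at-0 reproduces the observed 0.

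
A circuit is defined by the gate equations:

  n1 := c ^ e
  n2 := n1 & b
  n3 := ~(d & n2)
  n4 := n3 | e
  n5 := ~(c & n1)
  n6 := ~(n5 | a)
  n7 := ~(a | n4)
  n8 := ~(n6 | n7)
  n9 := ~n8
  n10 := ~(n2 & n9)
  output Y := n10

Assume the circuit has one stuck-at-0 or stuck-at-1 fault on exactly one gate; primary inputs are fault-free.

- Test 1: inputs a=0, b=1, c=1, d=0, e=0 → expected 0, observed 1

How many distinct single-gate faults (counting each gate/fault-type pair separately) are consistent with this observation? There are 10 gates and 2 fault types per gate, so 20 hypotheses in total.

7

Fault-free: n1=1, n2=1, n3=1, n4=1, n5=0, n6=1, n7=0, n8=0, n9=1, n10=0 → 0. Observed 1.
  n1: stuck-at-0 ✓; others ✗
  n2: stuck-at-0 ✓; others ✗
  n3: none of the 2 fault types match ✗
  n4: none of the 2 fault types match ✗
  n5: stuck-at-1 ✓; others ✗
  n6: stuck-at-0 ✓; others ✗
  n7: none of the 2 fault types match ✗
  n8: stuck-at-1 ✓; others ✗
  n9: stuck-at-0 ✓; others ✗
  n10: stuck-at-1 ✓; others ✗
Consistent faults: {n1 stuck-at-0, n2 stuck-at-0, n5 stuck-at-1, n6 stuck-at-0, n8 stuck-at-1, n9 stuck-at-0, n10 stuck-at-1} — 7 in all.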